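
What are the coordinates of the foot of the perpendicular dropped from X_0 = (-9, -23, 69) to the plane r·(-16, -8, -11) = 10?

The perpendicular from X_0 has direction n = (-16, -8, -11): r = (-9, -23, 69) + μ(-16, -8, -11).
Substitute into the plane: n·(X_0 + μn) = 10 gives -431 + 441μ = 10, so μ = 1.
Foot = (-9, -23, 69) + 1·(-16, -8, -11) = (-25, -31, 58).

(-25, -31, 58)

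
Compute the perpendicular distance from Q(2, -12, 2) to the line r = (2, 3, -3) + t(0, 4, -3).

Direction vector d = (0, 4, -3).
AP = (0, -15, 5); AP·d = -75, |AP|² = 250, |d|² = 25.
distance² = |AP|² − (AP·d)²/|d|² = 250 − 5625/25 = 25, so the distance is 5.

5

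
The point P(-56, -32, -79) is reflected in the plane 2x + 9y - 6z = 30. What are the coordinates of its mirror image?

(-632/11, -424/11, -821/11)

With n = (2, 9, -6), the signed offset is (n·P − 30)/|n|² = 44/121 = 4/11.
P' = P − 2t·n = (-56, -32, -79) − (8/11)·(2, 9, -6) = (-632/11, -424/11, -821/11).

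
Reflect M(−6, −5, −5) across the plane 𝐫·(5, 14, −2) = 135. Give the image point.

(4, 23, -9)

n = (5, 14, −2), |n|² = 225, n·M − 135 = -225, so t = -225/225 = -1.
Foot F = M − (-1)·n = (−1, 9, −7); the reflection is 2F − M = (4, 23, −9).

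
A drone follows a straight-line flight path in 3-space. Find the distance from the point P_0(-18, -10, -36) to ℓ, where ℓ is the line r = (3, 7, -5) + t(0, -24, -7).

√1066

Direction vector d = (0, -24, -7).
AP = (-21, -17, -31), and AP × d = (-625, -147, 504).
|AP × d|² = 666250 and |d|² = 625, so the distance is √(666250/625) = √1066.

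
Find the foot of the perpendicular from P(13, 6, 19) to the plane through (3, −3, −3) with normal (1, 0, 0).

The perpendicular from P has direction n = (1, 0, 0): r = (13, 6, 19) + λ(1, 0, 0).
Substitute into the plane: n·(P + λn) = 3 gives 13 + 1λ = 3, so λ = -10.
Foot = (13, 6, 19) + (-10)·(1, 0, 0) = (3, 6, 19).

(3, 6, 19)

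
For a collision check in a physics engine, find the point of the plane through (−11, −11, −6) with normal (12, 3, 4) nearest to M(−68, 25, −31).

The perpendicular from M has direction n = (12, 3, 4): r = (−68, 25, −31) + t(12, 3, 4).
Substitute into the plane: n·(M + tn) = -189 gives -865 + 169t = -189, so t = 4.
Foot = (−68, 25, −31) + 4·(12, 3, 4) = (−20, 37, −15).

(-20, 37, -15)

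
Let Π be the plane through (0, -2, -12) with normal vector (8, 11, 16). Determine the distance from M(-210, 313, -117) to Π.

5

The plane has equation n·(r − (0, -2, -12)) = 0, i.e. n·r = -214.
Then n·(-210, 313, -117) - (-214) = 105.
|n| = √(64 + 121 + 256) = 21, so the distance is |105|/21 = 5.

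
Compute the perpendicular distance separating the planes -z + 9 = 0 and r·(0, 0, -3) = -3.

8

Divide the second equation by 3 to match normals: -z = -1.
Both planes have normal n = (0, 0, -1), |n| = 1. Any point on the first plane is at distance |(-1) − (-9)|/|n| = 8/1 = 8 from the second.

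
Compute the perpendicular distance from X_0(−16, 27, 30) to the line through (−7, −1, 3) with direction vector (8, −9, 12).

√1594

Direction vector d = (8, −9, 12).
AP = (−9, 28, 27), and AP × d = (579, 324, −143).
|AP × d|² = 460666 and |d|² = 289, so the distance is √(460666/289) = √1594.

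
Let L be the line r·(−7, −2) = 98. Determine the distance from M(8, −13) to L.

d = |(-7)·8 + (-2)·(-13) − 98| / √(49 + 4) = |-128|/√53 = 128/√53.

128/√53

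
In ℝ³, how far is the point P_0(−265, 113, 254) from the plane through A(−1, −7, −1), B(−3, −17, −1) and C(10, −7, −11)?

AB = (−2, −10, 0) and AC = (11, 0, −10), so a normal is n = AB × AC = (100, −20, 110).
d = |100·(-265) + (-20)·113 + 110·254 − (-70)| / √(10000 + 400 + 12100) = |-750| / 150 = 5.

5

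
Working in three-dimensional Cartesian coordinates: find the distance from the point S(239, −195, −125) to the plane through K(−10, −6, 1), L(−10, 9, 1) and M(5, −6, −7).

6

KL = (0, 15, 0) and KM = (15, 0, −8), so a normal is n = KL × KM = (−120, 0, −225).
Then n·(239, −195, −125) − 975 = −1530.
|n| = √(14400 + 0 + 50625) = 255, so the distance is |-1530|/255 = 6.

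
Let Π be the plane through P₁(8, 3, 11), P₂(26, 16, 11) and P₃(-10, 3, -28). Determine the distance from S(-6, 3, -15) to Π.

26/23

P₁P₂ = (18, 13, 0) and P₁P₃ = (-18, 0, -39), so a normal is n = P₁P₂ × P₁P₃ = (-507, 702, 234).
Then n·(-6, 3, -15) - 624 = 1014.
|n| = √(257049 + 492804 + 54756) = 897, so the distance is |1014|/897 = 26/23.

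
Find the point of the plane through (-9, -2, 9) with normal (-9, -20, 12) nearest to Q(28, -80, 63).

(55, -20, 27)

The perpendicular from Q has direction n = (-9, -20, 12): r = (28, -80, 63) + λ(-9, -20, 12).
Substitute into the plane: n·(Q + λn) = 229 gives 2104 + 625λ = 229, so λ = -3.
Foot = (28, -80, 63) + (-3)·(-9, -20, 12) = (55, -20, 27).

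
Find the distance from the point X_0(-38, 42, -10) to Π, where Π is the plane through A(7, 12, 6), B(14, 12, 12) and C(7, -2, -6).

2

AB = (7, 0, 6) and AC = (0, -14, -12), so a normal is n = AB × AC = (84, 84, -98).
Then n·(-38, 42, -10) - 1008 = 308.
|n| = √(7056 + 7056 + 9604) = 154, so the distance is |308|/154 = 2.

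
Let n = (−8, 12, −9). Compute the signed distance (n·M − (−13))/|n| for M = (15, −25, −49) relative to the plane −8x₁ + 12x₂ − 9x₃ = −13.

2

n·M − (-13) = 34.
|n| = 17, so the signed distance is 34/17 = 2.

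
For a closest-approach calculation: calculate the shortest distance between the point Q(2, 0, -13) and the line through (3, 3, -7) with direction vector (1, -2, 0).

Direction vector d = (1, -2, 0).
AP = (-1, -3, -6), and AP × d = (-12, -6, 5).
|AP × d|² = 205 and |d|² = 5, so the distance is √(205/5) = √41.

√41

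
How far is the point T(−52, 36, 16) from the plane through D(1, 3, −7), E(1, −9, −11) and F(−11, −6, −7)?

DE = (0, −12, −4) and DF = (−12, −9, 0), so a normal is n = DE × DF = (−36, 48, −144).
n = (−36, 48, −144); n·P − 1116 = 180; |n| = 156; distance = 180/156 = 15/13.

15/13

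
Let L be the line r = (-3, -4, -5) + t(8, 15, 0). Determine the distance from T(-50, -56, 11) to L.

√545

Direction vector d = (8, 15, 0).
AP = (-47, -52, 16), and AP × d = (-240, 128, -289).
|AP × d|² = 157505 and |d|² = 289, so the distance is √(157505/289) = √545.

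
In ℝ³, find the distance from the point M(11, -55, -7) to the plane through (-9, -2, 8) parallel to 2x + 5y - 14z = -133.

1

Parallel planes share the normal n = (2, 5, -14); since (-9, -2, 8) lies on the plane, its equation is 2x + 5y - 14z = -140.
n = (2, 5, -14); n·P − (-140) = -15; |n| = 15; distance = 15/15 = 1.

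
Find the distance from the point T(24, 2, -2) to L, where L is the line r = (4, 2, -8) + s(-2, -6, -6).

Direction vector d = (-2, -6, -6).
AP = (20, 0, 6); AP·d = -76, |AP|² = 436, |d|² = 76.
distance² = |AP|² − (AP·d)²/|d|² = 436 − 5776/76 = 360, so the distance is 6√10.

6√10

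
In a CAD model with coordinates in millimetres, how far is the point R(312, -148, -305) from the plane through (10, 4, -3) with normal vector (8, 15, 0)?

8

The plane has equation n·(r − (10, 4, -3)) = 0, i.e. n·r = 140.
Then n·(312, -148, -305) - 140 = 136.
|n| = √(64 + 225 + 0) = 17, so the distance is |136|/17 = 8.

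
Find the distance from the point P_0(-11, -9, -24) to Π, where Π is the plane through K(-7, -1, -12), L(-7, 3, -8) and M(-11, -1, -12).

KL = (0, 4, 4) and KM = (-4, 0, 0), so a normal is n = KL × KM = (0, -16, 16).
Then n·(-11, -9, -24) - (-176) = -64.
|n| = √(0 + 256 + 256) = 16√2, so the distance is |-64|/(16√2) = 2√2.

2√2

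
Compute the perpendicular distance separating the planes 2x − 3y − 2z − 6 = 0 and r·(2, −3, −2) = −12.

With common normal n = (2, −3, −2) (|n| = √17), the distance is |6 − (-12)|/|n| = 18/√17 = 18√17/17.

18/√17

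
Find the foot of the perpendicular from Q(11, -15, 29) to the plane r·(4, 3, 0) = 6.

The perpendicular from Q has direction n = (4, 3, 0): r = (11, -15, 29) + μ(4, 3, 0).
Substitute into the plane: n·(Q + μn) = 6 gives -1 + 25μ = 6, so μ = 7/25.
Foot = (11, -15, 29) + (7/25)·(4, 3, 0) = (303/25, -354/25, 29).

(303/25, -354/25, 29)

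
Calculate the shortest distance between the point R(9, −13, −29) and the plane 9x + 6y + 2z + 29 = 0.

26/11

n = (9, 6, 2); n·P − (-29) = -26; |n| = 11; distance = 26/11.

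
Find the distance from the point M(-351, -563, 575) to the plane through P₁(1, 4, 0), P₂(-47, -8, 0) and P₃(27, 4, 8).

P₁P₂ = (-48, -12, 0) and P₁P₃ = (26, 0, 8), so a normal is n = P₁P₂ × P₁P₃ = (-96, 384, 312).
Then n·(-351, -563, 575) - 1440 = -4536.
|n| = √(9216 + 147456 + 97344) = 504, so the distance is |-4536|/504 = 9.

9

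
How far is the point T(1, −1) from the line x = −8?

The normal to the line is n = (1, 0) with |n| = 1.
|n·T − (-8)| = |1 − (-8)| = 9, so the distance is 9/1 = 9.

9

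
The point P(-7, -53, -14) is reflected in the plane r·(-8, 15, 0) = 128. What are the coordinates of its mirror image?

(-55, 37, -14)

n = (-8, 15, 0), |n|² = 289, n·P − 128 = -867, so t = -867/289 = -3.
Foot F = P − (-3)·n = (-31, -8, -14); the reflection is 2F − P = (-55, 37, -14).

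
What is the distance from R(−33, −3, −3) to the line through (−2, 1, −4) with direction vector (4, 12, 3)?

Direction vector d = (4, 12, 3).
AP = (−31, −4, 1), and AP × d = (−24, 97, −356).
|AP × d|² = 136721 and |d|² = 169, so the distance is √(136721/169) = √809.

√809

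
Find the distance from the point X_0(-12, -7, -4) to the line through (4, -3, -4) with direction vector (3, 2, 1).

Direction vector d = (3, 2, 1).
AP = (-16, -4, 0); AP·d = -56, |AP|² = 272, |d|² = 14.
distance² = |AP|² − (AP·d)²/|d|² = 272 − 3136/14 = 48, so the distance is 4√3.

4√3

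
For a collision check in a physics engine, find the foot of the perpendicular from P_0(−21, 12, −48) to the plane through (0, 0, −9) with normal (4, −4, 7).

(-1, -8, -13)

The perpendicular from P_0 has direction n = (4, −4, 7): r = (−21, 12, −48) + λ(4, −4, 7).
Substitute into the plane: n·(P_0 + λn) = -63 gives -468 + 81λ = -63, so λ = 5.
Foot = (−21, 12, −48) + 5·(4, −4, 7) = (−1, −8, −13).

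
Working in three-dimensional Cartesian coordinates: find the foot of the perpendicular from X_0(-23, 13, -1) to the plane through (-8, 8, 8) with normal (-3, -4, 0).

(-20, 17, -1)

n = (-3, -4, 0), |n|² = 25, and n·X_0 − (-8) = 25.
t = 25/25 = 1, so the foot is X_0 − t·n = (-23, 13, -1) − 1·(-3, -4, 0) = (-20, 17, -1).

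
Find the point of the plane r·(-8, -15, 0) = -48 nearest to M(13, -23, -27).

(21, -8, -27)

n = (-8, -15, 0), |n|² = 289, and n·M − (-48) = 289.
t = 289/289 = 1, so the foot is M − t·n = (13, -23, -27) − 1·(-8, -15, 0) = (21, -8, -27).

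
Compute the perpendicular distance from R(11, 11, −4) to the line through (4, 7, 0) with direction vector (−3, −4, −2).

2√13

Direction vector d = (−3, −4, −2).
AP = (7, 4, −4); AP·d = -29, |AP|² = 81, |d|² = 29.
distance² = |AP|² − (AP·d)²/|d|² = 81 − 841/29 = 52, so the distance is 2√13.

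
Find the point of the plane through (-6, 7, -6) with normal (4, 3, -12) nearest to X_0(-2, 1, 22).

The perpendicular from X_0 has direction n = (4, 3, -12): r = (-2, 1, 22) + μ(4, 3, -12).
Substitute into the plane: n·(X_0 + μn) = 69 gives -269 + 169μ = 69, so μ = 2.
Foot = (-2, 1, 22) + 2·(4, 3, -12) = (6, 7, -2).

(6, 7, -2)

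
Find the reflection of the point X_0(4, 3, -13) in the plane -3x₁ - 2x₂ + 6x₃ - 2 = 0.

With n = (-3, -2, 6), the signed offset is (n·X_0 − 2)/|n|² = -98/49 = -2.
X_0' = X_0 − 2t·n = (4, 3, -13) − (-4)·(-3, -2, 6) = (-8, -5, 11).

(-8, -5, 11)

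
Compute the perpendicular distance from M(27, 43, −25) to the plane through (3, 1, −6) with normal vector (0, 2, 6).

The plane has equation n·(r − (3, 1, −6)) = 0, i.e. n·r = -34.
n = (0, 2, 6); n·P − (-34) = -30; |n| = 2√10; distance = 30/(2√10) = 15/√10.

15/√10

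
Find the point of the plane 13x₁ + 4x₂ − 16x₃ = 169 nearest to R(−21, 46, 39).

(5, 54, 7)

The perpendicular from R has direction n = (13, 4, −16): r = (−21, 46, 39) + λ(13, 4, −16).
Substitute into the plane: n·(R + λn) = 169 gives -713 + 441λ = 169, so λ = 2.
Foot = (−21, 46, 39) + 2·(13, 4, −16) = (5, 54, 7).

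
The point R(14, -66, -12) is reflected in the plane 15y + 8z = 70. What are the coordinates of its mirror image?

(14, 54, 52)

n = (0, 15, 8), |n|² = 289, n·R − 70 = -1156, so t = -1156/289 = -4.
Foot F = R − (-4)·n = (14, -6, 20); the reflection is 2F − R = (14, 54, 52).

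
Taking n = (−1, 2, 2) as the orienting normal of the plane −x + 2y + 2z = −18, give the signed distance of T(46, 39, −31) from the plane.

n·T − (-18) = -12.
|n| = 3, so the signed distance is -12/3 = -4.

-4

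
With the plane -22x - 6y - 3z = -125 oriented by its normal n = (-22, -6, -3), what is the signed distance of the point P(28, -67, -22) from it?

n·P − (-125) = -23.
|n| = 23, so the signed distance is -23/23 = -1.

-1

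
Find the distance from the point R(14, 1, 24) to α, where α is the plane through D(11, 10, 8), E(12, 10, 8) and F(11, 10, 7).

9

DE = (1, 0, 0) and DF = (0, 0, −1), so a normal is n = DE × DF = (0, 1, 0).
Then n·(14, 1, 24) − 10 = −9.
|n| = √(0 + 1 + 0) = 1, so the distance is |-9|/1 = 9.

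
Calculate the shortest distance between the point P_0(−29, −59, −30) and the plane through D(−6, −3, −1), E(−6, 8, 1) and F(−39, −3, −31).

23/15

DE = (0, 11, 2) and DF = (−33, 0, −30), so a normal is n = DE × DF = (−330, −66, 363).
n = (−330, −66, 363); n·P − 1815 = 759; |n| = 495; distance = 759/495 = 23/15.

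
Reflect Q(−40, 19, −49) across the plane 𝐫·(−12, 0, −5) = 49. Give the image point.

(56, 19, -9)

With n = (−12, 0, −5), the signed offset is (n·Q − 49)/|n|² = 676/169 = 4.
Q' = Q − 2t·n = (−40, 19, −49) − 8·(−12, 0, −5) = (56, 19, −9).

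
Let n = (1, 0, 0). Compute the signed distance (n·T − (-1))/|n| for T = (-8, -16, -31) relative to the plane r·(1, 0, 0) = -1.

-7

n·T − (-1) = -7.
|n| = 1, so the signed distance is -7/1 = -7.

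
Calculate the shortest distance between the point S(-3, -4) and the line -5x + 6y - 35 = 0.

44/√61

The normal to the line is n = (-5, 6) with |n| = √61.
|n·S − 35| = |-9 − 35| = 44, so the distance is 44/√61.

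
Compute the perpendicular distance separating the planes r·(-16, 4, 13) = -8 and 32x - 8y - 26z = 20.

2/21

Divide the second equation by -2 to match normals: -16x + 4y + 13z = -10.
With common normal n = (-16, 4, 13) (|n| = 21), the distance is |(-8) − (-10)|/|n| = 2/21.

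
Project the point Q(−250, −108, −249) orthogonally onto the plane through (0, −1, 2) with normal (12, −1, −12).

(-4334/17, -1829/17, -4149/17)

The perpendicular from Q has direction n = (12, −1, −12): r = (−250, −108, −249) + λ(12, −1, −12).
Substitute into the plane: n·(Q + λn) = -23 gives 96 + 289λ = -23, so λ = -7/17.
Foot = (−250, −108, −249) + (-7/17)·(12, −1, −12) = (−4334/17, −1829/17, −4149/17).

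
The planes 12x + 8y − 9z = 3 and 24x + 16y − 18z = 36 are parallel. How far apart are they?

15/17

Divide the second equation by 2 to match normals: 12x + 8y − 9z = 18.
With common normal n = (12, 8, −9) (|n| = 17), the distance is |3 − 18|/|n| = 15/17.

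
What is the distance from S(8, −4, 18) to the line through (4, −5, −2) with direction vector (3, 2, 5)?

5√3

Direction vector d = (3, 2, 5).
AP = (4, 1, 20), and AP × d = (−35, 40, 5).
|AP × d|² = 2850 and |d|² = 38, so the distance is √(2850/38) = √75 = 5√3.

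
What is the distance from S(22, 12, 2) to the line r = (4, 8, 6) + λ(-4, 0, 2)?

Direction vector d = (-4, 0, 2).
AP = (18, 4, -4), and AP × d = (8, -20, 16).
|AP × d|² = 720 and |d|² = 20, so the distance is √(720/20) = √36 = 6.

6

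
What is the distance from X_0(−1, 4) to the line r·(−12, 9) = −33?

d = |(-12)·(-1) + 9·4 − (-33)| / √(144 + 81) = |81|/15 = 27/5.

27/5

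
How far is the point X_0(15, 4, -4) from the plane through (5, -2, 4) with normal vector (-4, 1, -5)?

6/√42

The plane has equation n·(r − (5, -2, 4)) = 0, i.e. n·r = -42.
n = (-4, 1, -5); n·P − (-42) = 6; |n| = √42; distance = 6/√42 = √42/7.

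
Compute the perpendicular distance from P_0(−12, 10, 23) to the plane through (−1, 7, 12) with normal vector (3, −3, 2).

20/√22

The plane has equation n·(r − (−1, 7, 12)) = 0, i.e. n·r = 0.
d = |3·(-12) + (-3)·10 + 2·23 − 0| / √(9 + 9 + 4) = |-20| / √22 = 20/√22.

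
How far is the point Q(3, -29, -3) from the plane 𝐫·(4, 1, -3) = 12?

10√26/13

Normal vector n = (4, 1, -3), and n·(3, -29, -3) - 12 = -20.
|n| = √(16 + 1 + 9) = √26, so the distance is |-20|/√26 = 20/√26.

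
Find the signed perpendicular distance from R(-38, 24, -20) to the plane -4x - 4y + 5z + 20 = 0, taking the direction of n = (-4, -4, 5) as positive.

n·R − (-20) = -24.
|n| = √57, so the signed distance is -24/√57.

-24/√57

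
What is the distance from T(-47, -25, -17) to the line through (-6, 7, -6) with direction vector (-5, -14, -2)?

3√89

Direction vector d = (-5, -14, -2).
AP = (-41, -32, -11); AP·d = 675, |AP|² = 2826, |d|² = 225.
distance² = |AP|² − (AP·d)²/|d|² = 2826 − 455625/225 = 801, so the distance is 3√89.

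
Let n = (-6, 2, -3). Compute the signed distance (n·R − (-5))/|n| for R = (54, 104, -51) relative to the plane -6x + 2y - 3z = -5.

n·R − (-5) = 42.
|n| = 7, so the signed distance is 42/7 = 6.

6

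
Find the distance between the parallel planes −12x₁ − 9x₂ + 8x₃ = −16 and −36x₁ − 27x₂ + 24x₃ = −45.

1/17

Divide the second equation by 3 to match normals: −12x₁ − 9x₂ + 8x₃ = -15.
With common normal n = (−12, −9, 8) (|n| = 17), the distance is |(-16) − (-15)|/|n| = 1/17.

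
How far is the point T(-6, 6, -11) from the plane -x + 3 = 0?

9

n = (-1, 0, 0); n·P − (-3) = 9; |n| = 1; distance = 9/1 = 9.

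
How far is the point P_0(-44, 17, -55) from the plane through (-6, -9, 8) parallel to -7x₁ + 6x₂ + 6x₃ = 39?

Parallel planes share the normal n = (-7, 6, 6); since (-6, -9, 8) lies on the plane, its equation is -7x₁ + 6x₂ + 6x₃ = 36.
n = (-7, 6, 6); n·P − 36 = 44; |n| = 11; distance = 44/11 = 4.

4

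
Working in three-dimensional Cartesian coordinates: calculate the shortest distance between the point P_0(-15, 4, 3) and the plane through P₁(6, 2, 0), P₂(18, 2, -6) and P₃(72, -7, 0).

1/23

P₁P₂ = (12, 0, -6) and P₁P₃ = (66, -9, 0), so a normal is n = P₁P₂ × P₁P₃ = (-54, -396, -108).
Then n·(-15, 4, 3) - (-1116) = 18.
|n| = √(2916 + 156816 + 11664) = 414, so the distance is |18|/414 = 1/23.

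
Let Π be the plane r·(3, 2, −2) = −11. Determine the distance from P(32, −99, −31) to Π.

d = |3·32 + 2·(-99) + (-2)·(-31) − (-11)| / √(9 + 4 + 4) = |-29| / √17 = 29/√17.

29/√17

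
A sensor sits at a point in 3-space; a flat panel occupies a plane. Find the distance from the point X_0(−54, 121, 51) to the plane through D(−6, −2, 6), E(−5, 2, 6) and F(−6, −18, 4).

DE = (1, 4, 0) and DF = (0, −16, −2), so a normal is n = DE × DF = (−8, 2, −16).
d = |(-8)·(-54) + 2·121 + (-16)·51 − (-52)| / √(64 + 4 + 256) = |-90| / 18 = 5.

5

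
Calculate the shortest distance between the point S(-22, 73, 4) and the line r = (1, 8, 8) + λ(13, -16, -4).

Direction vector d = (13, -16, -4).
AP = (-23, 65, -4); AP·d = -1323, |AP|² = 4770, |d|² = 441.
distance² = |AP|² − (AP·d)²/|d|² = 4770 − 1750329/441 = 801, so the distance is 3√89.

3√89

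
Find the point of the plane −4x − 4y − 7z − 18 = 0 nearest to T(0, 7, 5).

(-4, 3, -2)

n = (−4, −4, −7), |n|² = 81, and n·T − 18 = -81.
t = -81/81 = -1, so the foot is T − t·n = (0, 7, 5) − (-1)·(−4, −4, −7) = (−4, 3, −2).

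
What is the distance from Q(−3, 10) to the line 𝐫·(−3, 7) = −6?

The normal to the line is n = (−3, 7) with |n| = √58.
|n·Q − (-6)| = |79 − (-6)| = 85, so the distance is 85/√58 = 85√58/58.

85/√58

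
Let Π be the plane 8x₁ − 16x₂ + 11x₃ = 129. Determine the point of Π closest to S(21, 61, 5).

(37, 29, 27)

The perpendicular from S has direction n = (8, −16, 11): r = (21, 61, 5) + t(8, −16, 11).
Substitute into the plane: n·(S + tn) = 129 gives -753 + 441t = 129, so t = 2.
Foot = (21, 61, 5) + 2·(8, −16, 11) = (37, 29, 27).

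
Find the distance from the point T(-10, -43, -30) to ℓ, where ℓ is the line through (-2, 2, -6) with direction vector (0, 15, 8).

Direction vector d = (0, 15, 8).
AP = (-8, -45, -24); AP·d = -867, |AP|² = 2665, |d|² = 289.
distance² = |AP|² − (AP·d)²/|d|² = 2665 − 751689/289 = 64, so the distance is 8.

8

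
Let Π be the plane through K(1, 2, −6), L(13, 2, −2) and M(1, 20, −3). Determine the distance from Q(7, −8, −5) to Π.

KL = (12, 0, 4) and KM = (0, 18, 3), so a normal is n = KL × KM = (−72, −36, 216).
Then n·(7, −8, −5) − (−1440) = 144.
|n| = √(5184 + 1296 + 46656) = 36√41, so the distance is |144|/(36√41) = 4√41/41.

4√41/41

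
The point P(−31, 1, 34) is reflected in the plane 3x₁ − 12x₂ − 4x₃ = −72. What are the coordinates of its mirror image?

(-25, -23, 26)

n = (3, −12, −4), |n|² = 169, n·P − (-72) = -169, so t = -169/169 = -1.
Foot F = P − (-1)·n = (−28, −11, 30); the reflection is 2F − P = (−25, −23, 26).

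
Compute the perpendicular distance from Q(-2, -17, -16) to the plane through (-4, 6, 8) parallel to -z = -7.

Parallel planes share the normal n = (0, 0, -1); since (-4, 6, 8) lies on the plane, its equation is -z = -8.
n = (0, 0, -1); n·P − (-8) = 24; |n| = 1; distance = 24/1 = 24.

24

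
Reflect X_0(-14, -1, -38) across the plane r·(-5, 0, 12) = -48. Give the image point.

n = (-5, 0, 12), |n|² = 169, n·X_0 − (-48) = -338, so t = -338/169 = -2.
Foot F = X_0 − (-2)·n = (-24, -1, -14); the reflection is 2F − X_0 = (-34, -1, 10).

(-34, -1, 10)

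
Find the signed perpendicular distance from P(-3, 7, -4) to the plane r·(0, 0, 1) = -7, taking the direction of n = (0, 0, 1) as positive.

3

n·P − (-7) = 3.
|n| = 1, so the signed distance is 3/1 = 3.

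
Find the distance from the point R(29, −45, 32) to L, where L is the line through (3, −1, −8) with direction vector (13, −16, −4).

12√17

Direction vector d = (13, −16, −4).
AP = (26, −44, 40); AP·d = 882, |AP|² = 4212, |d|² = 441.
distance² = |AP|² − (AP·d)²/|d|² = 4212 − 777924/441 = 2448, so the distance is 12√17.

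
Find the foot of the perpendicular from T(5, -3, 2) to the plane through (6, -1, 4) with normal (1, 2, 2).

(6, -1, 4)

n = (1, 2, 2), |n|² = 9, and n·T − 12 = -9.
t = -9/9 = -1, so the foot is T − t·n = (5, -3, 2) − (-1)·(1, 2, 2) = (6, -1, 4).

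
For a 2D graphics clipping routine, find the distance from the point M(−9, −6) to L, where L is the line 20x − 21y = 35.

d = |20·(-9) + (-21)·(-6) − 35| / √(400 + 441) = |-89|/29 = 89/29.

89/29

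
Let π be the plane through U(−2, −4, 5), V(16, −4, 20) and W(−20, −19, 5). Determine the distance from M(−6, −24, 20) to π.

10√97/97

UV = (18, 0, 15) and UW = (−18, −15, 0), so a normal is n = UV × UW = (225, −270, −270).
Then n·(−6, −24, 20) − (−720) = 450.
|n| = √(50625 + 72900 + 72900) = 45√97, so the distance is |450|/(45√97) = 10√97/97.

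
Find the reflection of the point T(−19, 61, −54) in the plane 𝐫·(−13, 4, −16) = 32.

(59, 37, 42)

n = (−13, 4, −16), |n|² = 441, n·T − 32 = 1323, so t = 1323/441 = 3.
Foot F = T − 3·n = (20, 49, −6); the reflection is 2F − T = (59, 37, 42).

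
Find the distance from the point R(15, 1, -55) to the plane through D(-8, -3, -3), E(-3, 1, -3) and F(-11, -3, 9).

DE = (5, 4, 0) and DF = (-3, 0, 12), so a normal is n = DE × DF = (48, -60, 12).
d = |48·15 + (-60)·1 + 12·(-55) − (-240)| / √(2304 + 3600 + 144) = |240| / (12√42) = 10√42/21.

10√42/21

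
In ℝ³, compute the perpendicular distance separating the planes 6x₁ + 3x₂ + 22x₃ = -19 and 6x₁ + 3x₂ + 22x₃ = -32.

With common normal n = (6, 3, 22) (|n| = 23), the distance is |(-19) − (-32)|/|n| = 13/23.

13/23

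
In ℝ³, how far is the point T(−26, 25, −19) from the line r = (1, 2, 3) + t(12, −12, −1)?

Direction vector d = (12, −12, −1).
AP = (−27, 23, −22); AP·d = -578, |AP|² = 1742, |d|² = 289.
distance² = |AP|² − (AP·d)²/|d|² = 1742 − 334084/289 = 586, so the distance is √586.

√586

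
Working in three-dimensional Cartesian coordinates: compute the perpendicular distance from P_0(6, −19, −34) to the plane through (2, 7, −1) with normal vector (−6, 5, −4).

The plane has equation n·(r − (2, 7, −1)) = 0, i.e. n·r = 27.
n = (−6, 5, −4); n·P − 27 = -22; |n| = √77; distance = 22/√77.

2√77/7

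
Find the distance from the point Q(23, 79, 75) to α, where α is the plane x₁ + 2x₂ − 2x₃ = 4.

d = |1·23 + 2·79 + (-2)·75 − 4| / √(1 + 4 + 4) = |27| / 3 = 9.

9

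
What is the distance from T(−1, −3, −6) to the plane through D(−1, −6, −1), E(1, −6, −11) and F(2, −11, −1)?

DE = (2, 0, −10) and DF = (3, −5, 0), so a normal is n = DE × DF = (−50, −30, −10).
d = |(-50)·(-1) + (-30)·(-3) + (-10)·(-6) − 240| / √(2500 + 900 + 100) = |-40| / (10√35) = 4√35/35.

4/√35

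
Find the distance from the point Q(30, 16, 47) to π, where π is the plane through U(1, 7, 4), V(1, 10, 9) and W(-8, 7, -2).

13√38/19

UV = (0, 3, 5) and UW = (-9, 0, -6), so a normal is n = UV × UW = (-18, -45, 27).
d = |(-18)·30 + (-45)·16 + 27·47 − (-225)| / √(324 + 2025 + 729) = |234| / (9√38) = 26/√38.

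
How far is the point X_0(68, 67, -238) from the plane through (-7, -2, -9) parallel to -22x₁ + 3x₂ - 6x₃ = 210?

Parallel planes share the normal n = (-22, 3, -6); since (-7, -2, -9) lies on the plane, its equation is -22x₁ + 3x₂ - 6x₃ = 202.
Then n·(68, 67, -238) - 202 = -69.
|n| = √(484 + 9 + 36) = 23, so the distance is |-69|/23 = 3.

3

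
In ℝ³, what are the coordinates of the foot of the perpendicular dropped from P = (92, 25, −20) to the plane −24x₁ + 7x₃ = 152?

(-4, 25, 8)

The perpendicular from P has direction n = (−24, 0, 7): r = (92, 25, −20) + t(−24, 0, 7).
Substitute into the plane: n·(P + tn) = 152 gives -2348 + 625t = 152, so t = 4.
Foot = (92, 25, −20) + 4·(−24, 0, 7) = (−4, 25, 8).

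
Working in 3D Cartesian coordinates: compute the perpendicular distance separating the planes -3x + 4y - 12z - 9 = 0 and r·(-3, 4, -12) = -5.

Both planes have normal n = (-3, 4, -12), |n| = 13. Any point on the first plane is at distance |(-5) − 9|/|n| = 14/13 from the second.

14/13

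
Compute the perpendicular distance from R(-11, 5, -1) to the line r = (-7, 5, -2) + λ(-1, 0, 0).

1

Direction vector d = (-1, 0, 0).
AP = (-4, 0, 1), and AP × d = (0, -1, 0).
|AP × d|² = 1 and |d|² = 1, so the distance is √1 = 1.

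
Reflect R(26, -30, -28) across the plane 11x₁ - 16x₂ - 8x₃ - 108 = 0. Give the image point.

(-18, 34, 4)

n = (11, -16, -8), |n|² = 441, n·R − 108 = 882, so t = 882/441 = 2.
Foot F = R − 2·n = (4, 2, -12); the reflection is 2F − R = (-18, 34, 4).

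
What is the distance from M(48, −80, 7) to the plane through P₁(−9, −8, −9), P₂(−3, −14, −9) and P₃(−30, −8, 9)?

2

P₁P₂ = (6, −6, 0) and P₁P₃ = (−21, 0, 18), so a normal is n = P₁P₂ × P₁P₃ = (−108, −108, −126).
d = |(-108)·48 + (-108)·(-80) + (-126)·7 − 2970| / √(11664 + 11664 + 15876) = |-396| / 198 = 2.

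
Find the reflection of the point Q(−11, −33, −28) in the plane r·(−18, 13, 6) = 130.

(-47, -7, -16)

With n = (−18, 13, 6), the signed offset is (n·Q − 130)/|n|² = -529/529 = -1.
Q' = Q − 2t·n = (−11, −33, −28) − (-2)·(−18, 13, 6) = (−47, −7, −16).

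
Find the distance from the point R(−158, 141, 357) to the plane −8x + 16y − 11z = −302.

5

n = (−8, 16, −11); n·P − (-302) = -105; |n| = 21; distance = 105/21 = 5.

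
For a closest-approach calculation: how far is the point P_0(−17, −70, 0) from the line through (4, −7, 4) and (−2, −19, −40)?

3√433

A direction vector is d = (−6, −12, −44).
AP = (−21, −63, −4), and AP × d = (2724, −900, −126).
|AP × d|² = 8246052 and |d|² = 2116, so the distance is √(8246052/2116) = √3897 = 3√433.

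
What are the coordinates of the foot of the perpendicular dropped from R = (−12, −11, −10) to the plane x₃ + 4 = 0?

(-12, -11, -4)

The perpendicular from R has direction n = (0, 0, 1): r = (−12, −11, −10) + t(0, 0, 1).
Substitute into the plane: n·(R + tn) = -4 gives -10 + 1t = -4, so t = 6.
Foot = (−12, −11, −10) + 6·(0, 0, 1) = (−12, −11, −4).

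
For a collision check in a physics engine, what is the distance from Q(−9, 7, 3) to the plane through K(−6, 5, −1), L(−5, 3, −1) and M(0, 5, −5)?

8/√14

KL = (1, −2, 0) and KM = (6, 0, −4), so a normal is n = KL × KM = (8, 4, 12).
Then n·(−9, 7, 3) − (−40) = 32.
|n| = √(64 + 16 + 144) = 4√14, so the distance is |32|/(4√14) = 4√14/7.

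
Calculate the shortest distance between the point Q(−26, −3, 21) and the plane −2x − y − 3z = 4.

d = |(-2)·(-26) + (-1)·(-3) + (-3)·21 − 4| / √(4 + 1 + 9) = |-12| / √14 = 12/√14.

12/√14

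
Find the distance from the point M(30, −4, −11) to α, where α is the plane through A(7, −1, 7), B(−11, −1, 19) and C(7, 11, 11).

AB = (−18, 0, 12) and AC = (0, 12, 4), so a normal is n = AB × AC = (−144, 72, −216).
Then n·(30, −4, −11) − (−2592) = 360.
|n| = √(20736 + 5184 + 46656) = 72√14, so the distance is |360|/(72√14) = 5√14/14.

5/√14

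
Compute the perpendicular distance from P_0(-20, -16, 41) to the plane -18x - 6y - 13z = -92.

n = (-18, -6, -13); n·P − (-92) = 15; |n| = 23; distance = 15/23.

15/23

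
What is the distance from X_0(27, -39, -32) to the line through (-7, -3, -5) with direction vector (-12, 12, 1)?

Direction vector d = (-12, 12, 1).
AP = (34, -36, -27), and AP × d = (288, 290, -24).
|AP × d|² = 167620 and |d|² = 289, so the distance is √(167620/289) = √580 = 2√145.

2√145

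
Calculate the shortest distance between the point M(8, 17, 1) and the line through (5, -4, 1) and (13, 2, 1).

A direction vector is d = (8, 6, 0).
AP = (3, 21, 0); AP·d = 150, |AP|² = 450, |d|² = 100.
distance² = |AP|² − (AP·d)²/|d|² = 450 − 22500/100 = 225, so the distance is 15.

15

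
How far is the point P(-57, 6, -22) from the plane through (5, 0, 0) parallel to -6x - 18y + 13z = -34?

22/23

Parallel planes share the normal n = (-6, -18, 13); since (5, 0, 0) lies on the plane, its equation is -6x - 18y + 13z = -30.
n = (-6, -18, 13); n·P − (-30) = -22; |n| = 23; distance = 22/23.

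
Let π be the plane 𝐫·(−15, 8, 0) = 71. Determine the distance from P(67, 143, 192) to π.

d = |(-15)·67 + 8·143 − 71| / √(225 + 64 + 0) = |68| / 17 = 4.

4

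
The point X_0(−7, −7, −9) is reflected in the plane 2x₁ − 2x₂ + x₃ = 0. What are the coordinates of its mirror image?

(-3, -11, -7)

n = (2, −2, 1), |n|² = 9, n·X_0 − 0 = -9, so t = -9/9 = -1.
Foot F = X_0 − (-1)·n = (−5, −9, −8); the reflection is 2F − X_0 = (−3, −11, −7).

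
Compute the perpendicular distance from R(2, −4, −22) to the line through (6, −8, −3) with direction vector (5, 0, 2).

√277

Direction vector d = (5, 0, 2).
AP = (−4, 4, −19), and AP × d = (8, −87, −20).
|AP × d|² = 8033 and |d|² = 29, so the distance is √(8033/29) = √277.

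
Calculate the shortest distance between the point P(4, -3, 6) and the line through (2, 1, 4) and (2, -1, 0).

2√6

A direction vector is d = (0, -2, -4).
AP = (2, -4, 2), and AP × d = (20, 8, -4).
|AP × d|² = 480 and |d|² = 20, so the distance is √(480/20) = √24 = 2√6.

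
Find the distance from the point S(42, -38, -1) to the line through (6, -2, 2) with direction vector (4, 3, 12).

51

Direction vector d = (4, 3, 12).
AP = (36, -36, -3), and AP × d = (-423, -444, 252).
|AP × d|² = 439569 and |d|² = 169, so the distance is √(439569/169) = √2601 = 51.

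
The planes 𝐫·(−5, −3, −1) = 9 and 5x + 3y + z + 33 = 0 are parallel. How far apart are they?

Divide the second equation by -1 to match normals: −5x − 3y − z = 33.
With common normal n = (−5, −3, −1) (|n| = √35), the distance is |9 − 33|/|n| = 24/√35.

24√35/35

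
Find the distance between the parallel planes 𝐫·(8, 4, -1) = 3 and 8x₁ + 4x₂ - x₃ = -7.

Both planes have normal n = (8, 4, -1), |n| = 9. Any point on the first plane is at distance |(-7) − 3|/|n| = 10/9 from the second.

10/9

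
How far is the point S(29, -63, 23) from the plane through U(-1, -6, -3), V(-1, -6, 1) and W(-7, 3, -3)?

UV = (0, 0, 4) and UW = (-6, 9, 0), so a normal is n = UV × UW = (-36, -24, 0).
d = |(-36)·29 + (-24)·(-63) − 180| / √(1296 + 576 + 0) = |288| / (12√13) = 24√13/13.

24√13/13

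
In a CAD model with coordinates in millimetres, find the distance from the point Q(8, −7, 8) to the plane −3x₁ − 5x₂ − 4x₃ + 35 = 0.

7√2/5

Normal vector n = (−3, −5, −4), and n·(8, −7, 8) − (−35) = 14.
|n| = √(9 + 25 + 16) = 5√2, so the distance is |14|/(5√2) = 7√2/5.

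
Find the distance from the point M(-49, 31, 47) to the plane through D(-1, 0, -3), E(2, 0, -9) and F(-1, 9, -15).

14√61/61

DE = (3, 0, -6) and DF = (0, 9, -12), so a normal is n = DE × DF = (54, 36, 27).
n = (54, 36, 27); n·P − (-135) = -126; |n| = 9√61; distance = 126/(9√61) = 14/√61.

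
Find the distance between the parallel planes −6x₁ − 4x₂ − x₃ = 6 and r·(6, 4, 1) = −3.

Divide the second equation by -1 to match normals: −6x₁ − 4x₂ − x₃ = 3.
With common normal n = (−6, −4, −1) (|n| = √53), the distance is |6 − 3|/|n| = 3/√53.

3√53/53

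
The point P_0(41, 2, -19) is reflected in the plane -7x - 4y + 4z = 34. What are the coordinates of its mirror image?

With n = (-7, -4, 4), the signed offset is (n·P_0 − 34)/|n|² = -405/81 = -5.
P_0' = P_0 − 2t·n = (41, 2, -19) − (-10)·(-7, -4, 4) = (-29, -38, 21).

(-29, -38, 21)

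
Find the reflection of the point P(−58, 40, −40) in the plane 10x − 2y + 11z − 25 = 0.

(42, 20, 70)

n = (10, −2, 11), |n|² = 225, n·P − 25 = -1125, so t = -1125/225 = -5.
Foot F = P − (-5)·n = (−8, 30, 15); the reflection is 2F − P = (42, 20, 70).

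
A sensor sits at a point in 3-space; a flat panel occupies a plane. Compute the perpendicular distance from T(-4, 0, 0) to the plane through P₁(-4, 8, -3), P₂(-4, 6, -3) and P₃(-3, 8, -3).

P₁P₂ = (0, -2, 0) and P₁P₃ = (1, 0, 0), so a normal is n = P₁P₂ × P₁P₃ = (0, 0, 2).
d = |2·0 − (-6)| / √(0 + 0 + 4) = |6| / 2 = 3.

3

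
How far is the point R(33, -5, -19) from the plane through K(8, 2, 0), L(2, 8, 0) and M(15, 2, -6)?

KL = (-6, 6, 0) and KM = (7, 0, -6), so a normal is n = KL × KM = (-36, -36, -42).
Then n·(33, -5, -19) - (-360) = 150.
|n| = √(1296 + 1296 + 1764) = 66, so the distance is |150|/66 = 25/11.

25/11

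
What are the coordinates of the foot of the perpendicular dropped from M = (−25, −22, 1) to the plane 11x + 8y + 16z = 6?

(-14, -14, 17)

n = (11, 8, 16), |n|² = 441, and n·M − 6 = -441.
t = -441/441 = -1, so the foot is M − t·n = (−25, −22, 1) − (-1)·(11, 8, 16) = (−14, −14, 17).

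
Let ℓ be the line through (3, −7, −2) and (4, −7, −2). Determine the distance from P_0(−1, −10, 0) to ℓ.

A direction vector is d = (1, 0, 0).
AP = (−4, −3, 2); AP·d = -4, |AP|² = 29, |d|² = 1.
distance² = |AP|² − (AP·d)²/|d|² = 29 − 16/1 = 13, so the distance is √13.

√13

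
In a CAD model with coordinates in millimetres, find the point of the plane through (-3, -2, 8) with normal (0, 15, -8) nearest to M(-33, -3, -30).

n = (0, 15, -8), |n|² = 289, and n·M − (-94) = 289.
t = 289/289 = 1, so the foot is M − t·n = (-33, -3, -30) − 1·(0, 15, -8) = (-33, -18, -22).

(-33, -18, -22)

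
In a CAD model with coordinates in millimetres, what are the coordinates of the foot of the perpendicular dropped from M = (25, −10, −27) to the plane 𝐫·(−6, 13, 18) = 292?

n = (−6, 13, 18), |n|² = 529, and n·M − 292 = -1058.
t = -1058/529 = -2, so the foot is M − t·n = (25, −10, −27) − (-2)·(−6, 13, 18) = (13, 16, 9).

(13, 16, 9)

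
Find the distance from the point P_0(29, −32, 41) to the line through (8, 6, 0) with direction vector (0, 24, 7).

√2941

Direction vector d = (0, 24, 7).
AP = (21, −38, 41), and AP × d = (−1250, −147, 504).
|AP × d|² = 1838125 and |d|² = 625, so the distance is √(1838125/625) = √2941.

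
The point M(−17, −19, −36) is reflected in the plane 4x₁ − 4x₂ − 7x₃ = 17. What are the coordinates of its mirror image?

With n = (4, −4, −7), the signed offset is (n·M − 17)/|n|² = 243/81 = 3.
M' = M − 2t·n = (−17, −19, −36) − 6·(4, −4, −7) = (−41, 5, 6).

(-41, 5, 6)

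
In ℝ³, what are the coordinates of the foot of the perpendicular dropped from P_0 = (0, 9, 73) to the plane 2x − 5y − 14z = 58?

n = (2, −5, −14), |n|² = 225, and n·P_0 − 58 = -1125.
t = -1125/225 = -5, so the foot is P_0 − t·n = (0, 9, 73) − (-5)·(2, −5, −14) = (10, −16, 3).

(10, -16, 3)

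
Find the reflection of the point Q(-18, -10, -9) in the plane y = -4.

n = (0, 1, 0), |n|² = 1, n·Q − (-4) = -6, so t = -6/1 = -6.
Foot F = Q − (-6)·n = (-18, -4, -9); the reflection is 2F − Q = (-18, 2, -9).

(-18, 2, -9)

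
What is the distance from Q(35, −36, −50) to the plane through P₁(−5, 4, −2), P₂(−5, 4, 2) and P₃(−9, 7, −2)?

P₁P₂ = (0, 0, 4) and P₁P₃ = (−4, 3, 0), so a normal is n = P₁P₂ × P₁P₃ = (−12, −16, 0).
d = |(-12)·35 + (-16)·(-36) − (-4)| / √(144 + 256 + 0) = |160| / 20 = 8.

8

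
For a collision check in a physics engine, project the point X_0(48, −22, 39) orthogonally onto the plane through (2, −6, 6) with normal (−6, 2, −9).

(18, -12, -6)

The perpendicular from X_0 has direction n = (−6, 2, −9): r = (48, −22, 39) + μ(−6, 2, −9).
Substitute into the plane: n·(X_0 + μn) = -78 gives -683 + 121μ = -78, so μ = 5.
Foot = (48, −22, 39) + 5·(−6, 2, −9) = (18, −12, −6).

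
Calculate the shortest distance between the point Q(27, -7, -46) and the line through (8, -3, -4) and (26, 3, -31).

√205

A direction vector is d = (18, 6, -27).
AP = (19, -4, -42); AP·d = 1452, |AP|² = 2141, |d|² = 1089.
distance² = |AP|² − (AP·d)²/|d|² = 2141 − 2108304/1089 = 205, so the distance is √205.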